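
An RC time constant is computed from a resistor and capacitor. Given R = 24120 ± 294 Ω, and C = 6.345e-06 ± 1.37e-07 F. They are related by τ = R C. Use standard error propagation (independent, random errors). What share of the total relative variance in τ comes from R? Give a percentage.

(δτ/τ)² = (1·δR/R)² + (1·δC/C)²
  R term: (1×0.0122)² = 0.000149
  C term: (1×0.0216)² = 0.000466
Total = 0.000615. Share from R = 0.000149/0.000615 = 0.242.

24.2%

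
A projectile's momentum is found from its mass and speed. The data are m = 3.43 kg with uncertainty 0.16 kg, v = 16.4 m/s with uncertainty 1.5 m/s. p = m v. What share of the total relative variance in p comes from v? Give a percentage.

(δp/p)² = (1·δm/m)² + (1·δv/v)²
  m term: (1×0.0466)² = 0.00218
  v term: (1×0.0915)² = 0.00837
Total = 0.0105. Share from v = 0.00837/0.0105 = 0.794.

79.4%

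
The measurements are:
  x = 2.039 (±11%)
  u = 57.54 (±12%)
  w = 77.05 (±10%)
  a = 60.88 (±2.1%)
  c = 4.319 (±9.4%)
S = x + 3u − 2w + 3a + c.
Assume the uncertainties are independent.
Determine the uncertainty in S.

26.1

Sums and differences: (δS)² = Σ (cᵢ δxᵢ)².
  (δx)² = 0.0503;  (3·δu)² = 429;  (2·δw)² = 237;  (3·δa)² = 14.7;  (δc)² = 0.165
δS = √(681) = 26.1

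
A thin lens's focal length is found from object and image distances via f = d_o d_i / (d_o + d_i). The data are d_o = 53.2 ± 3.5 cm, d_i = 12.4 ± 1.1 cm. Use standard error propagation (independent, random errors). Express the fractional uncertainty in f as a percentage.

∂f/∂d_o = (d_i/(d_o+d_i))² = 0.0357;  ∂f/∂d_i = (d_o/(d_o+d_i))² = 0.658
δf = √((∂f/∂d_o · δd_o)² + (∂f/∂d_i · δd_i)²) = √(0.0156 + 0.523) = 0.734 cm
f = 10.1 cm, so δf/f = 0.734/10.1 = 0.0730.

7.30%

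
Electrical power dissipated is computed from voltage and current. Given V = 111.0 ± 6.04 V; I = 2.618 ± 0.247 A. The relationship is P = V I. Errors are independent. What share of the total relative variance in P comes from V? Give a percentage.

25.0%

(δP/P)² = (1·δV/V)² + (1·δI/I)²
  V term: (1×0.0544)² = 0.00296
  I term: (1×0.0943)² = 0.00890
Total = 0.0119. Share from V = 0.00296/0.0119 = 0.250.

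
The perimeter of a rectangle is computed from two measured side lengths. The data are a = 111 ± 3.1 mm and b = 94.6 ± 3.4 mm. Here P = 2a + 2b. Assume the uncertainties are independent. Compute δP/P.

0.0224

Sums and differences: (δP)² = Σ (cᵢ δxᵢ)².
  (2·δa)² = 38.4;  (2·δb)² = 46.2
δP = √(84.7) = 9.20 mm
P = 411 mm, so δP/P = 9.20/411 = 0.0224.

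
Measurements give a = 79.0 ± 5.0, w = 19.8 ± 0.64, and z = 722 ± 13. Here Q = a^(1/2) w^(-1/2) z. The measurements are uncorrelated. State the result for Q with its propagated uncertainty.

1440 ± 57.4

Products/powers → add relative errors in quadrature, weighted by exponent:
  (½·δa/a)² = (0.5×0.0633)² = 0.00100;  (−½·δw/w)² = (-0.5×0.0323)² = 0.000261;  (1·δz/z)² = (1×0.0180)² = 0.000324
δQ/Q = √(0.00159) = 0.0398
Q = 1440, so δQ = 0.0398 × 1440 = 57.4.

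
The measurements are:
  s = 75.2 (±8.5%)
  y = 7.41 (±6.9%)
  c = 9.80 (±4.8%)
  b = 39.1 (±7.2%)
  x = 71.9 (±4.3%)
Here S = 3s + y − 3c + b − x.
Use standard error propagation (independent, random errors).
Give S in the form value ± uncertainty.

Each term contributes (cᵢ δxᵢ)² to (δS)²:
  (3·δs)² = 368;  (δy)² = 0.261;  (3·δc)² = 1.99;  (δb)² = 7.93;  (δx)² = 9.56
δS = √(387) = 19.7
S = 171.

171 ± 19.7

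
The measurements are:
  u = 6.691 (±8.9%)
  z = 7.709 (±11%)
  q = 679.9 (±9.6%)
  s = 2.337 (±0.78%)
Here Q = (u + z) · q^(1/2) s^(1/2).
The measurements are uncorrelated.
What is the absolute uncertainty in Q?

Let w = u + z = 14.40. δw = √(δu² + δz²) = √(0.355 + 0.719) = 1.04, so δw/w = 0.0720.
Q is then a monomial in w, q, s:
δQ/Q = √((δw/w)² + (½·δq/q)² + (½·δs/s)²) = √(0.00518 + 0.00230 + 1.52e-05) = 0.0866
Q = 574.0, so δQ = 0.0866 × 574.0 = 49.7.

49.7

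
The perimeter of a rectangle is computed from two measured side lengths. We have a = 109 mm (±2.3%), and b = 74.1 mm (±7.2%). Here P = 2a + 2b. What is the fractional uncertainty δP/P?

Each term contributes (cᵢ δxᵢ)² to (δP)²:
  (2·δa)² = 25.1;  (2·δb)² = 114
δP = √(139) = 11.8 mm
P = 366 mm, so δP/P = 11.8/366 = 0.0322.

0.0322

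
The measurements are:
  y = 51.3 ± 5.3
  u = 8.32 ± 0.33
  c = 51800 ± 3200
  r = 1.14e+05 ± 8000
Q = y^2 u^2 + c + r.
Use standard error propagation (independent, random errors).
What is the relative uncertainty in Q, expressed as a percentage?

11.8%

Let p = y^2·u^2 = 1.82e+05. δp/p = √((2·δy/y)² + (2·δu/u)²) = √(0.0427 + 0.00629) = 0.221, so δp = 40300.
Q = p + c + r: δQ = √(δp² + δc² + δr²) = √(1.63e+09 + 1.02e+07 + 6.4e+07) = 41200
Q = 3.48e+05, so δQ/Q = 41200/3.48e+05 = 0.118.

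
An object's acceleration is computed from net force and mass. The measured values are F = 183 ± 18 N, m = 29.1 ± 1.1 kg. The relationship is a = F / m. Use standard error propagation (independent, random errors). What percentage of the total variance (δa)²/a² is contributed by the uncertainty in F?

(δa/a)² = (1·δF/F)² + (-1·δm/m)²
  F term: (1×0.0984)² = 0.00967
  m term: (-1×0.0378)² = 0.00143
Total = 0.0111. Share from F = 0.00967/0.0111 = 0.871.

87.1%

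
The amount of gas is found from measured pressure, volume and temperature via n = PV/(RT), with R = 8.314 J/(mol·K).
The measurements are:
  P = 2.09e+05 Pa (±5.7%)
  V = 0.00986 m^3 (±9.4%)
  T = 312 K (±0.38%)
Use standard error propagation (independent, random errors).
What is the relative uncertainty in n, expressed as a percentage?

For a monomial n ∝ P, V, T^-1, fractional errors add in quadrature:
  (1·δP/P)² = (1×0.0570)² = 0.00325;  (1·δV/V)² = (1×0.0940)² = 0.00884;  (-1·δT/T)² = (-1×0.00380)² = 1.44e-05
δn/n = √(0.0121) = 0.110

11.0%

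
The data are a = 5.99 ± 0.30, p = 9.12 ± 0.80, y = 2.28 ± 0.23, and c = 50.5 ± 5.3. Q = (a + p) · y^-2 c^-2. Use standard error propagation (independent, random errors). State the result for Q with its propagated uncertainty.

0.00114 ± 0.000338

Let u = a + p = 15.1. δu = √(δa² + δp²) = √(0.0900 + 0.640) = 0.854, so δu/u = 0.0565.
Q is then a monomial in u, y, c:
δQ/Q = √((δu/u)² + (-2·δy/y)² + (-2·δc/c)²) = √(0.00320 + 0.0407 + 0.0441) = 0.297
Q = 0.00114, so δQ = 0.297 × 0.00114 = 0.000338.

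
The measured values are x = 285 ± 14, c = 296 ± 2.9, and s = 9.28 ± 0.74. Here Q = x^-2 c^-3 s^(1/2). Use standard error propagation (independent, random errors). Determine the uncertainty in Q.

1.59e-13

Products/powers → add relative errors in quadrature, weighted by exponent:
  (-2·δx/x)² = (-2×0.0491)² = 0.00965;  (-3·δc/c)² = (-3×0.00980)² = 0.000864;  (½·δs/s)² = (0.5×0.0797)² = 0.00159
δQ/Q = √(0.0121) = 0.110
Q = 1.45e-12, so δQ = 0.110 × 1.45e-12 = 1.59e-13.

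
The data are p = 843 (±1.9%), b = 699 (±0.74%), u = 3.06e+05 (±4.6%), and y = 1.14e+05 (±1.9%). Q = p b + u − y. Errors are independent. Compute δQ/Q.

0.0238

Let w = p·b = 5.89e+05. δw/w = √((1·δp/p)² + (1·δb/b)²) = √(0.000361 + 5.48e-05) = 0.0204, so δw = 12000.
Q = w + u − y: δQ = √(δw² + δu² + δy²) = √(1.44e+08 + 1.98e+08 + 4.69e+06) = 18600
Q = 7.81e+05, so δQ/Q = 18600/7.81e+05 = 0.0238.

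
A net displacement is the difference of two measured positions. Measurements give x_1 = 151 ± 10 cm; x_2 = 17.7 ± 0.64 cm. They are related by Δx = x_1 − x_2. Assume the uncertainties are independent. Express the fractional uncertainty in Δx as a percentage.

7.52%

Absolute uncertainties add in quadrature for a linear combination:
  (δx_1)² = 100;  (δx_2)² = 0.410
δΔx = √(100) = 10.0 cm
Δx = 133 cm, so δΔx/Δx = 10.0/133 = 0.0752.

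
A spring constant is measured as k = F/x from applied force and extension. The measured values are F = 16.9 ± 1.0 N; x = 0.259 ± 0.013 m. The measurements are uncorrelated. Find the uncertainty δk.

5.06 N/m

Products/powers → add relative errors in quadrature, weighted by exponent:
  (1·δF/F)² = (1×0.0592)² = 0.00350;  (-1·δx/x)² = (-1×0.0502)² = 0.00252
δk/k = √(0.00602) = 0.0776
k = 65.3 N/m, so δk = 0.0776 × 65.3 = 5.06 N/m.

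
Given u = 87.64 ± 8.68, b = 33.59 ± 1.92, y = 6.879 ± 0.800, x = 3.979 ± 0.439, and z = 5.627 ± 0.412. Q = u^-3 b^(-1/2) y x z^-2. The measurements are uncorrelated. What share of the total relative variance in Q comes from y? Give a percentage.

9.93%

(δQ/Q)² = (-3·δu/u)² + (−½·δb/b)² + (1·δy/y)² + (1·δx/x)² + (-2·δz/z)²
  u term: (-3×0.0990)² = 0.0883
  b term: (-0.5×0.0572)² = 0.000817
  y term: (1×0.116)² = 0.0135
  x term: (1×0.110)² = 0.0122
  z term: (-2×0.0732)² = 0.0214
Total = 0.136. Share from y = 0.0135/0.136 = 0.0993.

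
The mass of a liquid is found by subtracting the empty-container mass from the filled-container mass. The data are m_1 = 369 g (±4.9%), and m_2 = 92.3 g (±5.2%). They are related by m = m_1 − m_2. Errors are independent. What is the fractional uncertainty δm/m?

0.0676

For a sum/difference, combine absolute errors in quadrature:
  (δm_1)² = 327;  (δm_2)² = 23.0
δm = √(350) = 18.7 g
m = 277 g, so δm/m = 18.7/277 = 0.0676.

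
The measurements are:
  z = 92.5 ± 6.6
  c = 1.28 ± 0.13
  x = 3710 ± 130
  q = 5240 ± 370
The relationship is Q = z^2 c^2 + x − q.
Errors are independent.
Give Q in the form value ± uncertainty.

Let p = z^2·c^2 = 14000. δp/p = √((2·δz/z)² + (2·δc/c)²) = √(0.0204 + 0.0413) = 0.248, so δp = 3480.
Q = p + x − q: δQ = √(δp² + δx² + δq²) = √(1.21e+07 + 16900 + 1.37e+05) = 3500
Q = 12500.

12500 ± 3500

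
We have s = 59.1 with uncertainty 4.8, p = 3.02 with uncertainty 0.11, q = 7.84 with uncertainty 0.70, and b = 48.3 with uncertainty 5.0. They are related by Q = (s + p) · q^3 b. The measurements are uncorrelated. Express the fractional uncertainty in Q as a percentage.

Let u = s + p = 62.1. δu = √(δs² + δp²) = √(23.0 + 0.0121) = 4.80, so δu/u = 0.0773.
Q is then a monomial in u, q, b:
δQ/Q = √((δu/u)² + (3·δq/q)² + (1·δb/b)²) = √(0.00597 + 0.0717 + 0.0107) = 0.297

29.7%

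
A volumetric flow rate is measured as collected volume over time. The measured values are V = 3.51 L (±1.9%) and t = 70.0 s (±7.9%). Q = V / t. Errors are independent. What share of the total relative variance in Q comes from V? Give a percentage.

5.47%

(δQ/Q)² = (1·δV/V)² + (-1·δt/t)²
  V term: (1×0.0190)² = 0.000361
  t term: (-1×0.0790)² = 0.00624
Total = 0.00660. Share from V = 0.000361/0.00660 = 0.0547.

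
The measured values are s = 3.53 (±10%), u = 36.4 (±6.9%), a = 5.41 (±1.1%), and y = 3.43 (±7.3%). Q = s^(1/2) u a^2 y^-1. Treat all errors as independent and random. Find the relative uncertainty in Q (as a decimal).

0.114

For a monomial Q ∝ s^(1/2), u, a^2, y^-1, fractional errors add in quadrature:
  (½·δs/s)² = (0.5×0.100)² = 0.00250;  (1·δu/u)² = (1×0.0690)² = 0.00476;  (2·δa/a)² = (2×0.0110)² = 0.000484;  (-1·δy/y)² = (-1×0.0730)² = 0.00533
δQ/Q = √(0.0131) = 0.114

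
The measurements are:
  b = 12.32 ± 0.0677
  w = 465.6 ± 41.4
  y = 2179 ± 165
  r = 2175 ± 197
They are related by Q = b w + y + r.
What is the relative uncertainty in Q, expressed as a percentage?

5.67%

Let p = b·w = 5736. δp/p = √((1·δb/b)² + (1·δw/w)²) = √(3.02e-05 + 0.00791) = 0.0891, so δp = 511.
Q = p + y + r: δQ = √(δp² + δy² + δr²) = √(2.61e+05 + 27200 + 38800) = 572
Q = 10090, so δQ/Q = 572/10090 = 0.0567.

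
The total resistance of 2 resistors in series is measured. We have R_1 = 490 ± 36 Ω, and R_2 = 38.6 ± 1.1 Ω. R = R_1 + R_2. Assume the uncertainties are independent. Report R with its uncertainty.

Each term contributes (cᵢ δxᵢ)² to (δR)²:
  (δR_1)² = 1300;  (δR_2)² = 1.21
δR = √(1300) = 36.0 Ω
R = 529 Ω.

529 ± 36.0 Ω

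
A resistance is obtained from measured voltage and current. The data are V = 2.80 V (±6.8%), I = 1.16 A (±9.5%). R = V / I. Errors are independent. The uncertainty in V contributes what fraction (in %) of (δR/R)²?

(δR/R)² = (1·δV/V)² + (-1·δI/I)²
  V term: (1×0.0680)² = 0.00462
  I term: (-1×0.0950)² = 0.00903
Total = 0.0136. Share from V = 0.00462/0.0136 = 0.339.

33.9%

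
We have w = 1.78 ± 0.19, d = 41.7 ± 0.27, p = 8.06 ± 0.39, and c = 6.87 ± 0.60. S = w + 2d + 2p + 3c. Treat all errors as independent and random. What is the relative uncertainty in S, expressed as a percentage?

1.68%

Each term contributes (cᵢ δxᵢ)² to (δS)²:
  (δw)² = 0.0361;  (2·δd)² = 0.292;  (2·δp)² = 0.608;  (3·δc)² = 3.24
δS = √(4.18) = 2.04
S = 122, so δS/S = 2.04/122 = 0.0168.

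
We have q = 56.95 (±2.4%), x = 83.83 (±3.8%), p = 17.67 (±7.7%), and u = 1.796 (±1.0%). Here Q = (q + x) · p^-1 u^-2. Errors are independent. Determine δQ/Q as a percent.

8.33%

Let w = q + x = 140.8. δw = √(δq² + δx²) = √(1.87 + 10.1) = 3.47, so δw/w = 0.0246.
Q is then a monomial in w, p, u:
δQ/Q = √((δw/w)² + (-1·δp/p)² + (-2·δu/u)²) = √(0.000606 + 0.00593 + 0.000400) = 0.0833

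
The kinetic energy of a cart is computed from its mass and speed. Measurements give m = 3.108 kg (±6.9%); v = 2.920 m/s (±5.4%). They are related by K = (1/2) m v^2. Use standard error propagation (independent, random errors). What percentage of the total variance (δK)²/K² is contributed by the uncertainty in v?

71.0%

(δK/K)² = (1·δm/m)² + (2·δv/v)²
  m term: (1×0.0690)² = 0.00476
  v term: (2×0.0540)² = 0.0117
Total = 0.0164. Share from v = 0.0117/0.0164 = 0.710.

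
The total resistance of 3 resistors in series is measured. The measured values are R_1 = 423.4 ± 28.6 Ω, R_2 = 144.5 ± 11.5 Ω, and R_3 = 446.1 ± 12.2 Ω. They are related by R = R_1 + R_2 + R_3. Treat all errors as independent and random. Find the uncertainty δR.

33.2 Ω

R is a linear combination, so absolute uncertainties add in quadrature:
  (δR_1)² = 818;  (δR_2)² = 132;  (δR_3)² = 149
δR = √(1100) = 33.2 Ω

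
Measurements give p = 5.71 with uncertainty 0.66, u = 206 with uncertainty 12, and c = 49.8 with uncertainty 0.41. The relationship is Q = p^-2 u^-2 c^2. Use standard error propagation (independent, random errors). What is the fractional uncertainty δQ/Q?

0.259

Each factor contributes (exponent × relative error)² to (δQ/Q)²:
  (-2·δp/p)² = (-2×0.116)² = 0.0534;  (-2·δu/u)² = (-2×0.0583)² = 0.0136;  (2·δc/c)² = (2×0.00823)² = 0.000271
δQ/Q = √(0.0673) = 0.259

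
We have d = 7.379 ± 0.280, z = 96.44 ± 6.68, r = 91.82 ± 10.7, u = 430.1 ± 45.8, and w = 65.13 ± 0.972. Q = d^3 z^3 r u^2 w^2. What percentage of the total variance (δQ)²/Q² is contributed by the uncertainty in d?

(δQ/Q)² = (3·δd/d)² + (3·δz/z)² + (1·δr/r)² + (2·δu/u)² + (2·δw/w)²
  d term: (3×0.0379)² = 0.0130
  z term: (3×0.0693)² = 0.0432
  r term: (1×0.117)² = 0.0136
  u term: (2×0.106)² = 0.0454
  w term: (2×0.0149)² = 0.000891
Total = 0.116. Share from d = 0.0130/0.116 = 0.112.

11.2%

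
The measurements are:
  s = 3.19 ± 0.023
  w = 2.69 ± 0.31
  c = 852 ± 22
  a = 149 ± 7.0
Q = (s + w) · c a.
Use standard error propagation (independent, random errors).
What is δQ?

56200

Let u = s + w = 5.88. δu = √(δs² + δw²) = √(0.000529 + 0.0961) = 0.311, so δu/u = 0.0529.
Q is then a monomial in u, c, a:
δQ/Q = √((δu/u)² + (1·δc/c)² + (1·δa/a)²) = √(0.00279 + 0.000667 + 0.00221) = 0.0753
Q = 7.46e+05, so δQ = 0.0753 × 7.46e+05 = 56200.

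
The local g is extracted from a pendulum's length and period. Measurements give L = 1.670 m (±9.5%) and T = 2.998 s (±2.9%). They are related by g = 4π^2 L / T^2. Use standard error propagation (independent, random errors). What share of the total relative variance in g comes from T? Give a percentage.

(δg/g)² = (1·δL/L)² + (-2·δT/T)²
  L term: (1×0.0950)² = 0.00903
  T term: (-2×0.0290)² = 0.00336
Total = 0.0124. Share from T = 0.00336/0.0124 = 0.272.

27.2%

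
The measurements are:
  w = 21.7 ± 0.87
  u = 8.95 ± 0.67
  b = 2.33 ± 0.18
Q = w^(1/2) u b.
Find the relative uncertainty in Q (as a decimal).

0.109

Each factor contributes (exponent × relative error)² to (δQ/Q)²:
  (½·δw/w)² = (0.5×0.0401)² = 0.000402;  (1·δu/u)² = (1×0.0749)² = 0.00560;  (1·δb/b)² = (1×0.0773)² = 0.00597
δQ/Q = √(0.0120) = 0.109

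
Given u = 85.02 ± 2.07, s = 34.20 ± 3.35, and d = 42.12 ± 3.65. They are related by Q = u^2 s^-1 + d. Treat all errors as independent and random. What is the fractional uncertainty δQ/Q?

Let p = u^2·s^-1 = 211.4. δp/p = √((2·δu/u)² + (-1·δs/s)²) = √(0.00237 + 0.00959) = 0.109, so δp = 23.1.
Q = p + d: δQ = √(δp² + δd²) = √(535 + 13.3) = 23.4
Q = 253.5, so δQ/Q = 23.4/253.5 = 0.0923.

0.0923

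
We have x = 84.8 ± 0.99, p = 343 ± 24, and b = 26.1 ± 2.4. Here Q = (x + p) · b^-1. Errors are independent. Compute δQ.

Let u = x + p = 428. δu = √(δx² + δp²) = √(0.980 + 576) = 24.0, so δu/u = 0.0561.
Q is then a monomial in u, b:
δQ/Q = √((δu/u)² + (-1·δb/b)²) = √(0.00315 + 0.00846) = 0.108
Q = 16.4, so δQ = 0.108 × 16.4 = 1.77.

1.77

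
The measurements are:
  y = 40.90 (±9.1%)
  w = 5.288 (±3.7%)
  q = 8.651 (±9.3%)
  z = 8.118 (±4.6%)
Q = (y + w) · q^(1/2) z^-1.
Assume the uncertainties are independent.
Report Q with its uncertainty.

Let u = y + w = 46.19. δu = √(δy² + δw²) = √(13.9 + 0.0383) = 3.73, so δu/u = 0.0807.
Q is then a monomial in u, q, z:
δQ/Q = √((δu/u)² + (½·δq/q)² + (-1·δz/z)²) = √(0.00651 + 0.00216 + 0.00212) = 0.104
Q = 16.73, so δQ = 0.104 × 16.73 = 1.74.

16.73 ± 1.74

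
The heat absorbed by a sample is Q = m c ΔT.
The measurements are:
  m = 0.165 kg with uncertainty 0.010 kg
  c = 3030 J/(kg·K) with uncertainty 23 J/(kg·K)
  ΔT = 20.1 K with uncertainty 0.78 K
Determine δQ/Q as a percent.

7.24%

Since Q is a product/quotient, work with relative uncertainties:
  (1·δm/m)² = (1×0.0606)² = 0.00367;  (1·δc/c)² = (1×0.00759)² = 5.76e-05;  (1·δΔT/ΔT)² = (1×0.0388)² = 0.00151
δQ/Q = √(0.00524) = 0.0724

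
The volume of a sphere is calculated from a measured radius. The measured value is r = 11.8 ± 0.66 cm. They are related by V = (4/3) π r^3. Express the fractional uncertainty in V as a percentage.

Relative error in a monomial: (δV/V)² = Σ (nᵢ · δxᵢ/xᵢ)².
  (3·δr/r)² = (3×0.0559)² = 0.0282
δV/V = √(0.0282) = 0.168

16.8%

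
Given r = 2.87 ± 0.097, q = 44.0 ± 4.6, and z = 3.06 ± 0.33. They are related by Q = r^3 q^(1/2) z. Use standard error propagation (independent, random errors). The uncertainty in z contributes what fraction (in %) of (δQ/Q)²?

47.2%

(δQ/Q)² = (3·δr/r)² + (½·δq/q)² + (1·δz/z)²
  r term: (3×0.0338)² = 0.0103
  q term: (0.5×0.105)² = 0.00273
  z term: (1×0.108)² = 0.0116
Total = 0.0246. Share from z = 0.0116/0.0246 = 0.472.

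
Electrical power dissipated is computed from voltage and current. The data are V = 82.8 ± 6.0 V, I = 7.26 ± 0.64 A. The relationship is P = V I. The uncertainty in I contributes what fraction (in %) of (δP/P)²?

(δP/P)² = (1·δV/V)² + (1·δI/I)²
  V term: (1×0.0725)² = 0.00525
  I term: (1×0.0882)² = 0.00777
Total = 0.0130. Share from I = 0.00777/0.0130 = 0.597.

59.7%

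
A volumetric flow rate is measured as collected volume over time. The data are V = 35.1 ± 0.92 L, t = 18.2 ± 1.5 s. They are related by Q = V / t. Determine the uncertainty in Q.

For a monomial Q ∝ V, t^-1, fractional errors add in quadrature:
  (1·δV/V)² = (1×0.0262)² = 0.000687;  (-1·δt/t)² = (-1×0.0824)² = 0.00679
δQ/Q = √(0.00748) = 0.0865
Q = 1.93 L/s, so δQ = 0.0865 × 1.93 = 0.167 L/s.

0.167 L/s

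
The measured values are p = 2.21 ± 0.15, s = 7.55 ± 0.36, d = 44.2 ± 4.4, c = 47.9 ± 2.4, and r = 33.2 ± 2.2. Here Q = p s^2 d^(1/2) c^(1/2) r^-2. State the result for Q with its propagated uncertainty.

Relative error in a monomial: (δQ/Q)² = Σ (nᵢ · δxᵢ/xᵢ)².
  (1·δp/p)² = (1×0.0679)² = 0.00461;  (2·δs/s)² = (2×0.0477)² = 0.00909;  (½·δd/d)² = (0.5×0.0995)² = 0.00248;  (½·δc/c)² = (0.5×0.0501)² = 0.000628;  (-2·δr/r)² = (-2×0.0663)² = 0.0176
δQ/Q = √(0.0344) = 0.185
Q = 5.26, so δQ = 0.185 × 5.26 = 0.975.

5.26 ± 0.975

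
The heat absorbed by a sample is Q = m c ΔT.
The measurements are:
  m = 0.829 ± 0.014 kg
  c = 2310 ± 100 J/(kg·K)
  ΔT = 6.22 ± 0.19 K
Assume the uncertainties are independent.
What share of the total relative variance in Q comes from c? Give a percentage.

(δQ/Q)² = (1·δm/m)² + (1·δc/c)² + (1·δΔT/ΔT)²
  m term: (1×0.0169)² = 0.000285
  c term: (1×0.0433)² = 0.00187
  ΔT term: (1×0.0305)² = 0.000933
Total = 0.00309. Share from c = 0.00187/0.00309 = 0.606.

60.6%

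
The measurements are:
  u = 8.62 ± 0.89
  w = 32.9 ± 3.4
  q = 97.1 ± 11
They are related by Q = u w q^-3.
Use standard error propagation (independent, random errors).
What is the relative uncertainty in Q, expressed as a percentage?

37.0%

For a monomial Q ∝ u, w, q^-3, fractional errors add in quadrature:
  (1·δu/u)² = (1×0.103)² = 0.0107;  (1·δw/w)² = (1×0.103)² = 0.0107;  (-3·δq/q)² = (-3×0.113)² = 0.116
δQ/Q = √(0.137) = 0.370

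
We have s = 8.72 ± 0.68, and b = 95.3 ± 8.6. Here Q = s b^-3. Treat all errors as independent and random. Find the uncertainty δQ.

2.84e-06

For a monomial Q ∝ s, b^-3, fractional errors add in quadrature:
  (1·δs/s)² = (1×0.0780)² = 0.00608;  (-3·δb/b)² = (-3×0.0902)² = 0.0733
δQ/Q = √(0.0794) = 0.282
Q = 1.01e-05, so δQ = 0.282 × 1.01e-05 = 2.84e-06.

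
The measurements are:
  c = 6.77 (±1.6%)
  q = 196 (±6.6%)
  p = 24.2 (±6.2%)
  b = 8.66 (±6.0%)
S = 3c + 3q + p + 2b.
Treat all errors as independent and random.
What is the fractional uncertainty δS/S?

For a sum/difference, combine absolute errors in quadrature:
  (3·δc)² = 0.106;  (3·δq)² = 1510;  (δp)² = 2.25;  (2·δb)² = 1.08
δS = √(1510) = 38.9
S = 650, so δS/S = 38.9/650 = 0.0598.

0.0598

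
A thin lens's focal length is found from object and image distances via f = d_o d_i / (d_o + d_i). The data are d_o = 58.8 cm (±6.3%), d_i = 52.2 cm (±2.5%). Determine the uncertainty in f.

∂f/∂d_o = (d_i/(d_o+d_i))² = 0.221;  ∂f/∂d_i = (d_o/(d_o+d_i))² = 0.281
δf = √((∂f/∂d_o · δd_o)² + (∂f/∂d_i · δd_i)²) = √(0.671 + 0.134) = 0.897 cm

0.897 cm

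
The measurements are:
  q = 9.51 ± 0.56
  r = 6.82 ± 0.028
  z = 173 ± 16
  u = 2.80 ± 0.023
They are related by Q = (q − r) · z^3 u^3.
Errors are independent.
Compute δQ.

Let w = q − r = 2.69. δw = √(δq² + δr²) = √(0.314 + 0.000784) = 0.561, so δw/w = 0.208.
Q is then a monomial in w, z, u:
δQ/Q = √((δw/w)² + (3·δz/z)² + (3·δu/u)²) = √(0.0434 + 0.0770 + 0.000607) = 0.348
Q = 3.06e+08, so δQ = 0.348 × 3.06e+08 = 1.06e+08.

1.06e+08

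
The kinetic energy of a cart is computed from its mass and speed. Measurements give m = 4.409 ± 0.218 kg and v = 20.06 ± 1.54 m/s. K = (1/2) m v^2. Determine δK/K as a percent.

Relative error in a monomial: (δK/K)² = Σ (nᵢ · δxᵢ/xᵢ)².
  (1·δm/m)² = (1×0.0494)² = 0.00244;  (2·δv/v)² = (2×0.0768)² = 0.0236
δK/K = √(0.0260) = 0.161

16.1%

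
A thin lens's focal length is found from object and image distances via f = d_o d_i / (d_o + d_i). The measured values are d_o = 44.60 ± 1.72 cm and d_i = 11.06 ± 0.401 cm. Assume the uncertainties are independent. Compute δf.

0.266 cm

∂f/∂d_o = (d_i/(d_o+d_i))² = 0.0395;  ∂f/∂d_i = (d_o/(d_o+d_i))² = 0.642
δf = √((∂f/∂d_o · δd_o)² + (∂f/∂d_i · δd_i)²) = √(0.00461 + 0.0663) = 0.266 cm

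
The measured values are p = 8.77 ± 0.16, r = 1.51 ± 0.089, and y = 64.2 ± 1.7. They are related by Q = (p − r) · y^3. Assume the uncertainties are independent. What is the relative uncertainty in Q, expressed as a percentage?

8.33%

Let u = p − r = 7.26. δu = √(δp² + δr²) = √(0.0256 + 0.00792) = 0.183, so δu/u = 0.0252.
Q is then a monomial in u, y:
δQ/Q = √((δu/u)² + (3·δy/y)²) = √(0.000636 + 0.00631) = 0.0833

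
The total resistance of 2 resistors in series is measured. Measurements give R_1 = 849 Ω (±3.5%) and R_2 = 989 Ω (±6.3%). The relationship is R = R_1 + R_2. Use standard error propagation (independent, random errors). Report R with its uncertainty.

For a sum/difference, combine absolute errors in quadrature:
  (δR_1)² = 883;  (δR_2)² = 3880
δR = √(4770) = 69.0 Ω
R = 1840 Ω.

1840 ± 69.0 Ω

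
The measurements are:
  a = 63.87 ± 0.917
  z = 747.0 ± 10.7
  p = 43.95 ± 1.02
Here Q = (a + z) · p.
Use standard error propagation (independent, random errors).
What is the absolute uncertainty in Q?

952

Let u = a + z = 810.9. δu = √(δa² + δz²) = √(0.841 + 114) = 10.7, so δu/u = 0.0132.
Q is then a monomial in u, p:
δQ/Q = √((δu/u)² + (1·δp/p)²) = √(0.000175 + 0.000539) = 0.0267
Q = 35640, so δQ = 0.0267 × 35640 = 952.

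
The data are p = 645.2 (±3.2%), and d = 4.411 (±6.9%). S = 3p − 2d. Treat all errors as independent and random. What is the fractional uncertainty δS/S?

Each term contributes (cᵢ δxᵢ)² to (δS)²:
  (3·δp)² = 3840;  (2·δd)² = 0.371
δS = √(3840) = 61.9
S = 1927, so δS/S = 61.9/1927 = 0.0321.

0.0321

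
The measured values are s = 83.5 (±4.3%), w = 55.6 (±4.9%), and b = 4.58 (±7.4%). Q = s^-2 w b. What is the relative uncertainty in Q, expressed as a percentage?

Products/powers → add relative errors in quadrature, weighted by exponent:
  (-2·δs/s)² = (-2×0.0430)² = 0.00740;  (1·δw/w)² = (1×0.0490)² = 0.00240;  (1·δb/b)² = (1×0.0740)² = 0.00548
δQ/Q = √(0.0153) = 0.124

12.4%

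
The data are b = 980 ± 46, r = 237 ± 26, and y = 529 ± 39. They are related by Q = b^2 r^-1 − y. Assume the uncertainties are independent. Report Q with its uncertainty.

3520 ± 586

Let p = b^2·r^-1 = 4050. δp/p = √((2·δb/b)² + (-1·δr/r)²) = √(0.00881 + 0.0120) = 0.144, so δp = 585.
Q = p − y: δQ = √(δp² + δy²) = √(3.42e+05 + 1520) = 586
Q = 3520.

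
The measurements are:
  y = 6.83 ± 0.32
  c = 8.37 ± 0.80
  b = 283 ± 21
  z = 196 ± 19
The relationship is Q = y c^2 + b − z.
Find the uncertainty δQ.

98.3

Let p = y·c^2 = 478. δp/p = √((1·δy/y)² + (2·δc/c)²) = √(0.00220 + 0.0365) = 0.197, so δp = 94.2.
Q = p + b − z: δQ = √(δp² + δb² + δz²) = √(8870 + 441 + 361) = 98.3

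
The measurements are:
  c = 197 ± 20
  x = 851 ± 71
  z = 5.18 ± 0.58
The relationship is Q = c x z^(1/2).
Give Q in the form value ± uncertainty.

Products/powers → add relative errors in quadrature, weighted by exponent:
  (1·δc/c)² = (1×0.102)² = 0.0103;  (1·δx/x)² = (1×0.0834)² = 0.00696;  (½·δz/z)² = (0.5×0.112)² = 0.00313
δQ/Q = √(0.0204) = 0.143
Q = 3.82e+05, so δQ = 0.143 × 3.82e+05 = 54500.

(3.82 ± 0.545) × 10^5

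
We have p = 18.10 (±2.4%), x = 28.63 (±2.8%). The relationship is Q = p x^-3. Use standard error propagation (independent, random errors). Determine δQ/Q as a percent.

8.74%

Since Q is a product/quotient, work with relative uncertainties:
  (1·δp/p)² = (1×0.0240)² = 0.000576;  (-3·δx/x)² = (-3×0.0280)² = 0.00706
δQ/Q = √(0.00763) = 0.0874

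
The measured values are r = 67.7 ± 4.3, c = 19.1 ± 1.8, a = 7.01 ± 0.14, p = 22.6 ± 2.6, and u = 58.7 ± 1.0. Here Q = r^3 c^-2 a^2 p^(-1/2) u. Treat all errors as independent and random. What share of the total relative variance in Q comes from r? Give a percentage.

47.1%

(δQ/Q)² = (3·δr/r)² + (-2·δc/c)² + (2·δa/a)² + (−½·δp/p)² + (1·δu/u)²
  r term: (3×0.0635)² = 0.0363
  c term: (-2×0.0942)² = 0.0355
  a term: (2×0.0200)² = 0.00160
  p term: (-0.5×0.115)² = 0.00331
  u term: (1×0.0170)² = 0.000290
Total = 0.0770. Share from r = 0.0363/0.0770 = 0.471.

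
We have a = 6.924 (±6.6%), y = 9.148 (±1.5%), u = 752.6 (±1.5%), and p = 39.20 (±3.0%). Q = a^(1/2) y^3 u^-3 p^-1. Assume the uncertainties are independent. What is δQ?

Since Q is a product/quotient, work with relative uncertainties:
  (½·δa/a)² = (0.5×0.0660)² = 0.00109;  (3·δy/y)² = (3×0.0150)² = 0.00202;  (-3·δu/u)² = (-3×0.0150)² = 0.00202;  (-1·δp/p)² = (-1×0.0300)² = 0.000900
δQ/Q = √(0.00604) = 0.0777
Q = 1.206e-07, so δQ = 0.0777 × 1.206e-07 = 9.37e-09.

9.37e-09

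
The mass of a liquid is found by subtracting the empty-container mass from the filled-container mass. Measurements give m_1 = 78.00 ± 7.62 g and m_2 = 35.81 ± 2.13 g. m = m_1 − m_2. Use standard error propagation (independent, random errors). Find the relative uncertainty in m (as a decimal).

Absolute uncertainties add in quadrature for a linear combination:
  (δm_1)² = 58.1;  (δm_2)² = 4.54
δm = √(62.6) = 7.91 g
m = 42.19 g, so δm/m = 7.91/42.19 = 0.188.

0.188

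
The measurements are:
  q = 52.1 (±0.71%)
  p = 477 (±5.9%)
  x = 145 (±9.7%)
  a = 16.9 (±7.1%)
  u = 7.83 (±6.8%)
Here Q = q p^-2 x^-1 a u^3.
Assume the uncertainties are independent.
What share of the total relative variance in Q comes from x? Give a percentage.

13.4%

(δQ/Q)² = (1·δq/q)² + (-2·δp/p)² + (-1·δx/x)² + (1·δa/a)² + (3·δu/u)²
  q term: (1×0.00710)² = 5.04e-05
  p term: (-2×0.0590)² = 0.0139
  x term: (-1×0.0970)² = 0.00941
  a term: (1×0.0710)² = 0.00504
  u term: (3×0.0680)² = 0.0416
Total = 0.0700. Share from x = 0.00941/0.0700 = 0.134.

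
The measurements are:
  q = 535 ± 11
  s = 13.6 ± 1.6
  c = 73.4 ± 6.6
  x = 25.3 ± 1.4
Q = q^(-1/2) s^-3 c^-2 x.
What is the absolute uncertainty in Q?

3.23e-08

Q is a product of powers, so relative uncertainties combine in quadrature:
  (−½·δq/q)² = (-0.5×0.0206)² = 0.000106;  (-3·δs/s)² = (-3×0.118)² = 0.125;  (-2·δc/c)² = (-2×0.0899)² = 0.0323;  (1·δx/x)² = (1×0.0553)² = 0.00306
δQ/Q = √(0.160) = 0.400
Q = 8.07e-08, so δQ = 0.400 × 8.07e-08 = 3.23e-08.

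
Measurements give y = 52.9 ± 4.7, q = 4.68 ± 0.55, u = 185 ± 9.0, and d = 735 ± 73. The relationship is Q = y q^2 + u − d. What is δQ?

Let p = y·q^2 = 1160. δp/p = √((1·δy/y)² + (2·δq/q)²) = √(0.00789 + 0.0552) = 0.251, so δp = 291.
Q = p + u − d: δQ = √(δp² + δu² + δd²) = √(84800 + 81.0 + 5330) = 300

300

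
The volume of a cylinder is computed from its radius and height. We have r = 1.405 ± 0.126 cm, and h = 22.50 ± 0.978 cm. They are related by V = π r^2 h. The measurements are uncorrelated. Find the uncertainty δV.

V is a product of powers, so relative uncertainties combine in quadrature:
  (2·δr/r)² = (2×0.0897)² = 0.0322;  (1·δh/h)² = (1×0.0435)² = 0.00189
δV/V = √(0.0341) = 0.185
V = 139.5 cm^3, so δV = 0.185 × 139.5 = 25.8 cm^3.

25.8 cm^3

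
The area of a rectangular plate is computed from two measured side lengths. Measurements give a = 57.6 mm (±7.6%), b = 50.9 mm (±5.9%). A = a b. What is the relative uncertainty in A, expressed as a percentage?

9.62%

Each factor contributes (exponent × relative error)² to (δA/A)²:
  (1·δa/a)² = (1×0.0760)² = 0.00578;  (1·δb/b)² = (1×0.0590)² = 0.00348
δA/A = √(0.00926) = 0.0962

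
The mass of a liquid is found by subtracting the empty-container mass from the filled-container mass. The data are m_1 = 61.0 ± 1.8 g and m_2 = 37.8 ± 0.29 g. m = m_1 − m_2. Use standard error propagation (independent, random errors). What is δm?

1.82 g

m is a linear combination, so absolute uncertainties add in quadrature:
  (δm_1)² = 3.24;  (δm_2)² = 0.0841
δm = √(3.32) = 1.82 g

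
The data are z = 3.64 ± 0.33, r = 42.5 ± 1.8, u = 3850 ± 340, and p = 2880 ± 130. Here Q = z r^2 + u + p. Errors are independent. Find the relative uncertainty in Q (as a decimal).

0.0671

Let w = z·r^2 = 6570. δw/w = √((1·δz/z)² + (2·δr/r)²) = √(0.00822 + 0.00718) = 0.124, so δw = 816.
Q = w + u + p: δQ = √(δw² + δu² + δp²) = √(6.65e+05 + 1.16e+05 + 16900) = 893
Q = 13300, so δQ/Q = 893/13300 = 0.0671.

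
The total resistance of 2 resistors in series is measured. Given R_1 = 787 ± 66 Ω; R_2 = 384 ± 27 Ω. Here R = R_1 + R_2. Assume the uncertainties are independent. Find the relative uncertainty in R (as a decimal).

0.0609

Absolute uncertainties add in quadrature for a linear combination:
  (δR_1)² = 4360;  (δR_2)² = 729
δR = √(5080) = 71.3 Ω
R = 1170 Ω, so δR/R = 71.3/1170 = 0.0609.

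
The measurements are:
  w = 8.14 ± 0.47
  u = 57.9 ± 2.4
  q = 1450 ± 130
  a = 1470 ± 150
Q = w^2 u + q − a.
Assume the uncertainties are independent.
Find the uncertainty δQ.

Let p = w^2·u = 3840. δp/p = √((2·δw/w)² + (1·δu/u)²) = √(0.0133 + 0.00172) = 0.123, so δp = 471.
Q = p + q − a: δQ = √(δp² + δq² + δa²) = √(2.22e+05 + 16900 + 22500) = 511

511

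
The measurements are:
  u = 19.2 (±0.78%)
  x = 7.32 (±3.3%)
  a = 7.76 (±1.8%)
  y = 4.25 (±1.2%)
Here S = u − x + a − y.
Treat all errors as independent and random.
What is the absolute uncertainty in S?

Absolute uncertainties add in quadrature for a linear combination:
  (δu)² = 0.0224;  (δx)² = 0.0584;  (δa)² = 0.0195;  (δy)² = 0.00260
δS = √(0.103) = 0.321

0.321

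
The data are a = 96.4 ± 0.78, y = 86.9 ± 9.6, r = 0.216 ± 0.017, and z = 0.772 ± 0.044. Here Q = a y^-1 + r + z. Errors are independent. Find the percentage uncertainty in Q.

6.28%

Let p = a·y^-1 = 1.11. δp/p = √((1·δa/a)² + (-1·δy/y)²) = √(6.55e-05 + 0.0122) = 0.111, so δp = 0.123.
Q = p + r + z: δQ = √(δp² + δr² + δz²) = √(0.0151 + 0.000289 + 0.00194) = 0.132
Q = 2.10, so δQ/Q = 0.132/2.10 = 0.0628.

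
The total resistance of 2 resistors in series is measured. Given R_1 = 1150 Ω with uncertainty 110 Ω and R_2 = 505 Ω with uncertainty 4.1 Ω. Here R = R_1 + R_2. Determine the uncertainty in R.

Sums and differences: (δR)² = Σ (cᵢ δxᵢ)².
  (δR_1)² = 12100;  (δR_2)² = 16.8
δR = √(12100) = 110 Ω

110 Ω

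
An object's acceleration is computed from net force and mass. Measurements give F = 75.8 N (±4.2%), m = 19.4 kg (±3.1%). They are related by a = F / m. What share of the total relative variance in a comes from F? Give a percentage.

64.7%

(δa/a)² = (1·δF/F)² + (-1·δm/m)²
  F term: (1×0.0420)² = 0.00176
  m term: (-1×0.0310)² = 0.000961
Total = 0.00272. Share from F = 0.00176/0.00272 = 0.647.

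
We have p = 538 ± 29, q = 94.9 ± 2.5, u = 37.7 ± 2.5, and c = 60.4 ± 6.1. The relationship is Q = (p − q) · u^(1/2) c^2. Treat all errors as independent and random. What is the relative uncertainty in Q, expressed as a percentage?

21.5%

Let w = p − q = 443. δw = √(δp² + δq²) = √(841 + 6.25) = 29.1, so δw/w = 0.0657.
Q is then a monomial in w, u, c:
δQ/Q = √((δw/w)² + (½·δu/u)² + (2·δc/c)²) = √(0.00432 + 0.00110 + 0.0408) = 0.215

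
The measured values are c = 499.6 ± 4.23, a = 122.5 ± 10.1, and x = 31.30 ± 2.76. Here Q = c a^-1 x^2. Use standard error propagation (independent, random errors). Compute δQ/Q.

Products/powers → add relative errors in quadrature, weighted by exponent:
  (1·δc/c)² = (1×0.00847)² = 7.17e-05;  (-1·δa/a)² = (-1×0.0824)² = 0.00680;  (2·δx/x)² = (2×0.0882)² = 0.0311
δQ/Q = √(0.0380) = 0.195

0.195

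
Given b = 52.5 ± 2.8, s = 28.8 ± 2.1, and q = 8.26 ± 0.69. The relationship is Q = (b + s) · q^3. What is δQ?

Let u = b + s = 81.3. δu = √(δb² + δs²) = √(7.84 + 4.41) = 3.50, so δu/u = 0.0431.
Q is then a monomial in u, q:
δQ/Q = √((δu/u)² + (3·δq/q)²) = √(0.00185 + 0.0628) = 0.254
Q = 45800, so δQ = 0.254 × 45800 = 11700.

11700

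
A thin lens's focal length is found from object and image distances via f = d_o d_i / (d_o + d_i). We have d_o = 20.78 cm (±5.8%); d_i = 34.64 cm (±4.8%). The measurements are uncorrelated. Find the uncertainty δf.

∂f/∂d_o = (d_i/(d_o+d_i))² = 0.391;  ∂f/∂d_i = (d_o/(d_o+d_i))² = 0.141
δf = √((∂f/∂d_o · δd_o)² + (∂f/∂d_i · δd_i)²) = √(0.222 + 0.0546) = 0.526 cm

0.526 cm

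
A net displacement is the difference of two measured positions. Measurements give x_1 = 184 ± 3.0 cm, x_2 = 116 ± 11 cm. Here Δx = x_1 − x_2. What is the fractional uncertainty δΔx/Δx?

Each term contributes (cᵢ δxᵢ)² to (δΔx)²:
  (δx_1)² = 9.00;  (δx_2)² = 121
δΔx = √(130) = 11.4 cm
Δx = 68.0 cm, so δΔx/Δx = 11.4/68.0 = 0.168.

0.168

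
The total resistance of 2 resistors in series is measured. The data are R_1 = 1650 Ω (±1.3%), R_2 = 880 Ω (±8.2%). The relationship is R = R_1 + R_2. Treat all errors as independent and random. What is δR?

Each term contributes (cᵢ δxᵢ)² to (δR)²:
  (δR_1)² = 460;  (δR_2)² = 5210
δR = √(5670) = 75.3 Ω

75.3 Ω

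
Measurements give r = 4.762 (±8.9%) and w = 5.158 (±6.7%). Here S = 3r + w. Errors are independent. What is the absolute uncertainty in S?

Sums and differences: (δS)² = Σ (cᵢ δxᵢ)².
  (3·δr)² = 1.62;  (δw)² = 0.119
δS = √(1.74) = 1.32

1.32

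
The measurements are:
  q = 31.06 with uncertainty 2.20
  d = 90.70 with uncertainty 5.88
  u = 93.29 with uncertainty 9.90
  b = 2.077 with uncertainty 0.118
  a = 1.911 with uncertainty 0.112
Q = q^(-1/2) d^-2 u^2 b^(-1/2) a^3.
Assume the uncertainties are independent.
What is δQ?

Each factor contributes (exponent × relative error)² to (δQ/Q)²:
  (−½·δq/q)² = (-0.5×0.0708)² = 0.00125;  (-2·δd/d)² = (-2×0.0648)² = 0.0168;  (2·δu/u)² = (2×0.106)² = 0.0450;  (−½·δb/b)² = (-0.5×0.0568)² = 0.000807;  (3·δa/a)² = (3×0.0586)² = 0.0309
δQ/Q = √(0.0948) = 0.308
Q = 0.9192, so δQ = 0.308 × 0.9192 = 0.283.

0.283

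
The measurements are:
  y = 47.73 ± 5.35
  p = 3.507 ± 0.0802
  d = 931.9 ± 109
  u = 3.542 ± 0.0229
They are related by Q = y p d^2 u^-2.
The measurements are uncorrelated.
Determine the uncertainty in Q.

Each factor contributes (exponent × relative error)² to (δQ/Q)²:
  (1·δy/y)² = (1×0.112)² = 0.0126;  (1·δp/p)² = (1×0.0229)² = 0.000523;  (2·δd/d)² = (2×0.117)² = 0.0547;  (-2·δu/u)² = (-2×0.00647)² = 0.000167
δQ/Q = √(0.0680) = 0.261
Q = 1.159e+07, so δQ = 0.261 × 1.159e+07 = 3.02e+06.

3.02e+06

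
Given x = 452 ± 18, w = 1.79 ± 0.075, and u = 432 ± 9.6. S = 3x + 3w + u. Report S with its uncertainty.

1790 ± 54.8

For a sum/difference, combine absolute errors in quadrature:
  (3·δx)² = 2920;  (3·δw)² = 0.0506;  (δu)² = 92.2
δS = √(3010) = 54.8
S = 1790.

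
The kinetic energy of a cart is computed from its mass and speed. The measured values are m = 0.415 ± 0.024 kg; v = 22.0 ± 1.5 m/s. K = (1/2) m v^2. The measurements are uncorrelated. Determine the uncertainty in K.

K is a product of powers, so relative uncertainties combine in quadrature:
  (1·δm/m)² = (1×0.0578)² = 0.00334;  (2·δv/v)² = (2×0.0682)² = 0.0186
δK/K = √(0.0219) = 0.148
K = 100 J, so δK = 0.148 × 100 = 14.9 J.

14.9 J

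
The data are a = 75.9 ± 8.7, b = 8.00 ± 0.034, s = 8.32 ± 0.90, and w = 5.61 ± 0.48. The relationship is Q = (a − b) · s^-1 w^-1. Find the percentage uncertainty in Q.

Let u = a − b = 67.9. δu = √(δa² + δb²) = √(75.7 + 0.00116) = 8.70, so δu/u = 0.128.
Q is then a monomial in u, s, w:
δQ/Q = √((δu/u)² + (-1·δs/s)² + (-1·δw/w)²) = √(0.0164 + 0.0117 + 0.00732) = 0.188

18.8%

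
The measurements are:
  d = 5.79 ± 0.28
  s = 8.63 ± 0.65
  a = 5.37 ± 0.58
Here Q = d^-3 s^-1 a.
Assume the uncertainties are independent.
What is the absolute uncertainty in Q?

0.000628

For a monomial Q ∝ d^-3, s^-1, a, fractional errors add in quadrature:
  (-3·δd/d)² = (-3×0.0484)² = 0.0210;  (-1·δs/s)² = (-1×0.0753)² = 0.00567;  (1·δa/a)² = (1×0.108)² = 0.0117
δQ/Q = √(0.0384) = 0.196
Q = 0.00321, so δQ = 0.196 × 0.00321 = 0.000628.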